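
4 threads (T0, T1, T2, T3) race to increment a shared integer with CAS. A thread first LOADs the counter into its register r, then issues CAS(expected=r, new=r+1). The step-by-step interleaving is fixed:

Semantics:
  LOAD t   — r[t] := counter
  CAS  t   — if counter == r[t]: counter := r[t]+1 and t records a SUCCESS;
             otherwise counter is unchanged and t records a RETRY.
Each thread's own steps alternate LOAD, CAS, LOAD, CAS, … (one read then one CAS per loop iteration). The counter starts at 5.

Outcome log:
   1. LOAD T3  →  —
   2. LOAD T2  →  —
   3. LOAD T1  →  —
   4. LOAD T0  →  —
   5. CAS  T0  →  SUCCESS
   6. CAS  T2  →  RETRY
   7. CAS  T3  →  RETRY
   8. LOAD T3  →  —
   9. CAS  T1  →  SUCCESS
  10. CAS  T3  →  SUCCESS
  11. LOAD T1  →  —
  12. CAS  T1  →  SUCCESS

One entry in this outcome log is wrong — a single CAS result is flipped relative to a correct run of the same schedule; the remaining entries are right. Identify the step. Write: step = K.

Re-executing:
#1 T3 reads 5
#2 T2 reads 5
#3 T1 reads 5
#4 T0 reads 5
#5 T0 CAS(5→6) writes; counter now 6
#6 T2 CAS(5→6) fails; counter now 6
#7 T3 CAS(5→6) fails; counter now 6
#8 T3 reads 6
#9 T1 CAS(5→6) fails; counter now 6
#10 T3 CAS(6→7) writes; counter now 7
#11 T1 reads 7
#12 T1 CAS(7→8) writes; counter now 8
Log disagrees first at step 9.

step = 9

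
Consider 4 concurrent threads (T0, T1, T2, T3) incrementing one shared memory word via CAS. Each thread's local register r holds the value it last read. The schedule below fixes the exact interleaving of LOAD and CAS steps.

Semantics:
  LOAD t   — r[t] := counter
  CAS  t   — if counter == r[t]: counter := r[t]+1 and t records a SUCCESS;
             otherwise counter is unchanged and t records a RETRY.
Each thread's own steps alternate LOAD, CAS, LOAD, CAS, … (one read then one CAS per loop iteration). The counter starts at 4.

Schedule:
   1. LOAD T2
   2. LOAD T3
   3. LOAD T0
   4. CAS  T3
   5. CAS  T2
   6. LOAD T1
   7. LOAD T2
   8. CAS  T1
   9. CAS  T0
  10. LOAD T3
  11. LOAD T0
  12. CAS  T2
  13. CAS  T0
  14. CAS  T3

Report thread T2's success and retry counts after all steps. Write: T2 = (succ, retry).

step 1: T2 LOAD ⇒ load; ctr=4 reg=4
step 2: T3 LOAD ⇒ load; ctr=4 reg=4
step 3: T0 LOAD ⇒ load; ctr=4 reg=4
step 4: T3 CAS ⇒ ok; ctr=5 reg=4
step 5: T2 CAS ⇒ retry; ctr=5 reg=4
step 6: T1 LOAD ⇒ load; ctr=5 reg=5
step 7: T2 LOAD ⇒ load; ctr=5 reg=5
step 8: T1 CAS ⇒ ok; ctr=6 reg=5
step 9: T0 CAS ⇒ retry; ctr=6 reg=4
step 10: T3 LOAD ⇒ load; ctr=6 reg=6
step 11: T0 LOAD ⇒ load; ctr=6 reg=6
step 12: T2 CAS ⇒ retry; ctr=6 reg=5
step 13: T0 CAS ⇒ ok; ctr=7 reg=6
step 14: T3 CAS ⇒ retry; ctr=7 reg=6

T2 = (0, 2)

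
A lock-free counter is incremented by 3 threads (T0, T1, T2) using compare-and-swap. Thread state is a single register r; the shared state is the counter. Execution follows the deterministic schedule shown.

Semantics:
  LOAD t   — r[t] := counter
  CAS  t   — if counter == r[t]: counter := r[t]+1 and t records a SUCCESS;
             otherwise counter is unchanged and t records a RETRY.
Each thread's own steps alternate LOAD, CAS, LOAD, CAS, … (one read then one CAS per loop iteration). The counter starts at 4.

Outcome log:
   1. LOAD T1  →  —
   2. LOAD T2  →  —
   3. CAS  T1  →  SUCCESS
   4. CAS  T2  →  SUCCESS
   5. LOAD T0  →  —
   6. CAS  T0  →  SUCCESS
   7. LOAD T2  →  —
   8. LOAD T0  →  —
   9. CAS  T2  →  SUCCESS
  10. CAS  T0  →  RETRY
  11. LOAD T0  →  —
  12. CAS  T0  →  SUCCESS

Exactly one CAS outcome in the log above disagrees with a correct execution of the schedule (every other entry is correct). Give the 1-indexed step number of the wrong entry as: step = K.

step = 4

Re-executing:
step 1: T1 LOAD ⇒ load; ctr=4 reg=4
step 2: T2 LOAD ⇒ load; ctr=4 reg=4
step 3: T1 CAS ⇒ ok; ctr=5 reg=4
step 4: T2 CAS ⇒ retry; ctr=5 reg=4
step 5: T0 LOAD ⇒ load; ctr=5 reg=5
step 6: T0 CAS ⇒ ok; ctr=6 reg=5
step 7: T2 LOAD ⇒ load; ctr=6 reg=6
step 8: T0 LOAD ⇒ load; ctr=6 reg=6
step 9: T2 CAS ⇒ ok; ctr=7 reg=6
step 10: T0 CAS ⇒ retry; ctr=7 reg=6
step 11: T0 LOAD ⇒ load; ctr=7 reg=7
step 12: T0 CAS ⇒ ok; ctr=8 reg=7
Flip is step 4.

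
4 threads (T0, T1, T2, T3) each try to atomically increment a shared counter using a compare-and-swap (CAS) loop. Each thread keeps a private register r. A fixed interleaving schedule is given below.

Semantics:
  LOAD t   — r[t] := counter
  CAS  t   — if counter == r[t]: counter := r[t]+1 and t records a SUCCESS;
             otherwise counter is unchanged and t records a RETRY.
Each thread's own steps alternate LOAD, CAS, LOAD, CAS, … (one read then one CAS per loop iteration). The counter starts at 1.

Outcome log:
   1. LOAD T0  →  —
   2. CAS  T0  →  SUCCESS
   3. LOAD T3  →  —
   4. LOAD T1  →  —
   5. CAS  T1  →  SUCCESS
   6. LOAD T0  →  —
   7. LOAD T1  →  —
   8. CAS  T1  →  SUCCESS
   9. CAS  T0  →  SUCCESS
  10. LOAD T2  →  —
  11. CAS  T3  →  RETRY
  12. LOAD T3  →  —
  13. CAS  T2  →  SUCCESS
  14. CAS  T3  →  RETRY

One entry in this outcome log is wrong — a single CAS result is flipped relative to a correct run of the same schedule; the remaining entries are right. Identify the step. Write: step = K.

step = 9

Correct run:
#1 T0 reads 1
#2 T0 CAS(1→2) writes; counter now 2
#3 T3 reads 2
#4 T1 reads 2
#5 T1 CAS(2→3) writes; counter now 3
#6 T0 reads 3
#7 T1 reads 3
#8 T1 CAS(3→4) writes; counter now 4
#9 T0 CAS(3→4) fails; counter now 4
#10 T2 reads 4
#11 T3 CAS(2→3) fails; counter now 4
#12 T3 reads 4
#13 T2 CAS(4→5) writes; counter now 5
#14 T3 CAS(4→5) fails; counter now 5
Log disagrees first at step 9.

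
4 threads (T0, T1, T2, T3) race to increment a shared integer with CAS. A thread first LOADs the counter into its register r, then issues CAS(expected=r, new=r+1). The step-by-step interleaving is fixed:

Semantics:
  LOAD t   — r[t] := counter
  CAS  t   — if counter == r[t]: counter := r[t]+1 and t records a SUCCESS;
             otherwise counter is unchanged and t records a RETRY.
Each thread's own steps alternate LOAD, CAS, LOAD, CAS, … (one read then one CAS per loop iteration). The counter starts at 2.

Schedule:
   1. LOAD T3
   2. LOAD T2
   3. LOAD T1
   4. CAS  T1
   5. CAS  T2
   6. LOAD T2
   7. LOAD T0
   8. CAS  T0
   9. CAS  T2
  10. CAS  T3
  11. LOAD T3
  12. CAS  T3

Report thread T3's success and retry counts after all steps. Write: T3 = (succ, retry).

T3 = (1, 1)

step 1: T3 LOAD ⇒ load; ctr=2 reg=2
step 2: T2 LOAD ⇒ load; ctr=2 reg=2
step 3: T1 LOAD ⇒ load; ctr=2 reg=2
step 4: T1 CAS ⇒ ok; ctr=3 reg=2
step 5: T2 CAS ⇒ retry; ctr=3 reg=2
step 6: T2 LOAD ⇒ load; ctr=3 reg=3
step 7: T0 LOAD ⇒ load; ctr=3 reg=3
step 8: T0 CAS ⇒ ok; ctr=4 reg=3
step 9: T2 CAS ⇒ retry; ctr=4 reg=3
step 10: T3 CAS ⇒ retry; ctr=4 reg=2
step 11: T3 LOAD ⇒ load; ctr=4 reg=4
step 12: T3 CAS ⇒ ok; ctr=5 reg=4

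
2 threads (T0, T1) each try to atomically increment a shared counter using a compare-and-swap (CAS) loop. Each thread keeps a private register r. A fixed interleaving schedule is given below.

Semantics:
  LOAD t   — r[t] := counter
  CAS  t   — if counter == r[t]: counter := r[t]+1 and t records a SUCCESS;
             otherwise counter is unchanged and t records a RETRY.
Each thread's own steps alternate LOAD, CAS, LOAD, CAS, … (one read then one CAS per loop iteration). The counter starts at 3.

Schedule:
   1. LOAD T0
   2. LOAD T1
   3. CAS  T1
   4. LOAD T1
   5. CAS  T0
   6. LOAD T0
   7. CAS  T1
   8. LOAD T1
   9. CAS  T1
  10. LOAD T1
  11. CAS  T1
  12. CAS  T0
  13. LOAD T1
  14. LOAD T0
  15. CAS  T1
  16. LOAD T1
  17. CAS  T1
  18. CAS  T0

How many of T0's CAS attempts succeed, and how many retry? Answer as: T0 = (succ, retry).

step 1: T0 LOAD ⇒ load; ctr=3 reg=3
step 2: T1 LOAD ⇒ load; ctr=3 reg=3
step 3: T1 CAS ⇒ ok; ctr=4 reg=3
step 4: T1 LOAD ⇒ load; ctr=4 reg=4
step 5: T0 CAS ⇒ retry; ctr=4 reg=3
step 6: T0 LOAD ⇒ load; ctr=4 reg=4
step 7: T1 CAS ⇒ ok; ctr=5 reg=4
step 8: T1 LOAD ⇒ load; ctr=5 reg=5
step 9: T1 CAS ⇒ ok; ctr=6 reg=5
step 10: T1 LOAD ⇒ load; ctr=6 reg=6
step 11: T1 CAS ⇒ ok; ctr=7 reg=6
step 12: T0 CAS ⇒ retry; ctr=7 reg=4
step 13: T1 LOAD ⇒ load; ctr=7 reg=7
step 14: T0 LOAD ⇒ load; ctr=7 reg=7
step 15: T1 CAS ⇒ ok; ctr=8 reg=7
step 16: T1 LOAD ⇒ load; ctr=8 reg=8
step 17: T1 CAS ⇒ ok; ctr=9 reg=8
step 18: T0 CAS ⇒ retry; ctr=9 reg=7

T0 = (0, 3)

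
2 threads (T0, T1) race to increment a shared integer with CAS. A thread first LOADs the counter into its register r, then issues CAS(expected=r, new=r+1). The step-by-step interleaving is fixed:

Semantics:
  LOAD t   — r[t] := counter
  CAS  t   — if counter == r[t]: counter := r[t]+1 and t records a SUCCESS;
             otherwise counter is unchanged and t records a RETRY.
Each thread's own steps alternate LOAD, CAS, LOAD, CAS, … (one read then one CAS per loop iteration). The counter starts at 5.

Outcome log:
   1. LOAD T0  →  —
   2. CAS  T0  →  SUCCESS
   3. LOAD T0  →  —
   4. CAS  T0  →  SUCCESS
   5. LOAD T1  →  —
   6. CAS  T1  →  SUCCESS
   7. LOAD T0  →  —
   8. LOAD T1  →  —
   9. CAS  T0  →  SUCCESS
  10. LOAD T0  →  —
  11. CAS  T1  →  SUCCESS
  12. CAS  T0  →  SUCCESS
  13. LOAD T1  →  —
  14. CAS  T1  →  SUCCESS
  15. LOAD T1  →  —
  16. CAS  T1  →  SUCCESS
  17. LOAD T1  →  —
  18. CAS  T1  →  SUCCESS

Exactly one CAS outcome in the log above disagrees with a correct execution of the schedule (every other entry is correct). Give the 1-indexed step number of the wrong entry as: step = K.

Reference trace:
#1 T0 reads 5
#2 T0 CAS(5→6) writes; counter now 6
#3 T0 reads 6
#4 T0 CAS(6→7) writes; counter now 7
#5 T1 reads 7
#6 T1 CAS(7→8) writes; counter now 8
#7 T0 reads 8
#8 T1 reads 8
#9 T0 CAS(8→9) writes; counter now 9
#10 T0 reads 9
#11 T1 CAS(8→9) fails; counter now 9
#12 T0 CAS(9→10) writes; counter now 10
#13 T1 reads 10
#14 T1 CAS(10→11) writes; counter now 11
#15 T1 reads 11
#16 T1 CAS(11→12) writes; counter now 12
#17 T1 reads 12
#18 T1 CAS(12→13) writes; counter now 13
Mismatch at 11.

step = 11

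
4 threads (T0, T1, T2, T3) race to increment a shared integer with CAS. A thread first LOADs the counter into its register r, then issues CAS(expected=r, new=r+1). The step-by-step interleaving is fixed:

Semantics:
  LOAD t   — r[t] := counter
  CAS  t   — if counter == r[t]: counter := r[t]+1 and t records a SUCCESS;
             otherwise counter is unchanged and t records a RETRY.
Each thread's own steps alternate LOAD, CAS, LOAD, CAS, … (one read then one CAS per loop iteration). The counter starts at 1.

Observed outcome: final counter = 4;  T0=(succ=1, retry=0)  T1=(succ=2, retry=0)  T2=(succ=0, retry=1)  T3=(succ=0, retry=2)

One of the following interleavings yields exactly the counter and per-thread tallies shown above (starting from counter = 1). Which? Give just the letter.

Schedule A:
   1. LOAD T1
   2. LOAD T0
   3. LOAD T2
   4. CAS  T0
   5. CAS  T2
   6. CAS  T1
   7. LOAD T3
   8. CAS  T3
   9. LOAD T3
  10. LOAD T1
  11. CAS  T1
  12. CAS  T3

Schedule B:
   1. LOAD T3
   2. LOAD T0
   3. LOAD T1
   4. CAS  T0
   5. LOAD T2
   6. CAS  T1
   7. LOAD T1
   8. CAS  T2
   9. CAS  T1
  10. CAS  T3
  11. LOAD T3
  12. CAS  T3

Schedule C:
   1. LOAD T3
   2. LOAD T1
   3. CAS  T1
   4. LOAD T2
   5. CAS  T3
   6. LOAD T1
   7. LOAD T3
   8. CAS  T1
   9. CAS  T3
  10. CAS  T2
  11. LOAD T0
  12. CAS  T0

Simulating candidate C:
#1 T3 reads 1
#2 T1 reads 1
#3 T1 CAS(1→2) writes; counter now 2
#4 T2 reads 2
#5 T3 CAS(1→2) fails; counter now 2
#6 T1 reads 2
#7 T3 reads 2
#8 T1 CAS(2→3) writes; counter now 3
#9 T3 CAS(2→3) fails; counter now 3
#10 T2 CAS(2→3) fails; counter now 3
#11 T0 reads 3
#12 T0 CAS(3→4) writes; counter now 4

C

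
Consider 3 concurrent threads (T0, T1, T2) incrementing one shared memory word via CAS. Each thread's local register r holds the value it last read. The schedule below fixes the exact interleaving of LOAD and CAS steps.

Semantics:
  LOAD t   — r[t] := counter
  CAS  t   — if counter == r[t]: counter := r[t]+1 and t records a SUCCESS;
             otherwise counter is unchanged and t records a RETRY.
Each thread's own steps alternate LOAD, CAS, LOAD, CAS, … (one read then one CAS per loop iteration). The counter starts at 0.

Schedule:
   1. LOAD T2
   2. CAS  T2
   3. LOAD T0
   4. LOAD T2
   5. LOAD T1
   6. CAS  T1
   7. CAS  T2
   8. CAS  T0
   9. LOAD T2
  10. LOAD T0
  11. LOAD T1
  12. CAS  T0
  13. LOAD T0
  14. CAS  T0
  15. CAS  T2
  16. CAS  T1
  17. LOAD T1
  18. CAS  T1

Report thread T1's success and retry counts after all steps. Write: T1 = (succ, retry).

T2 LOAD — after: cnt=0, r=0 — load
T2 CAS — after: cnt=1, r=0 — ok
T0 LOAD — after: cnt=1, r=1 — load
T2 LOAD — after: cnt=1, r=1 — load
T1 LOAD — after: cnt=1, r=1 — load
T1 CAS — after: cnt=2, r=1 — ok
T2 CAS — after: cnt=2, r=1 — retry
T0 CAS — after: cnt=2, r=1 — retry
T2 LOAD — after: cnt=2, r=2 — load
T0 LOAD — after: cnt=2, r=2 — load
T1 LOAD — after: cnt=2, r=2 — load
T0 CAS — after: cnt=3, r=2 — ok
T0 LOAD — after: cnt=3, r=3 — load
T0 CAS — after: cnt=4, r=3 — ok
T2 CAS — after: cnt=4, r=2 — retry
T1 CAS — after: cnt=4, r=2 — retry
T1 LOAD — after: cnt=4, r=4 — load
T1 CAS — after: cnt=5, r=4 — ok

T1 = (2, 1)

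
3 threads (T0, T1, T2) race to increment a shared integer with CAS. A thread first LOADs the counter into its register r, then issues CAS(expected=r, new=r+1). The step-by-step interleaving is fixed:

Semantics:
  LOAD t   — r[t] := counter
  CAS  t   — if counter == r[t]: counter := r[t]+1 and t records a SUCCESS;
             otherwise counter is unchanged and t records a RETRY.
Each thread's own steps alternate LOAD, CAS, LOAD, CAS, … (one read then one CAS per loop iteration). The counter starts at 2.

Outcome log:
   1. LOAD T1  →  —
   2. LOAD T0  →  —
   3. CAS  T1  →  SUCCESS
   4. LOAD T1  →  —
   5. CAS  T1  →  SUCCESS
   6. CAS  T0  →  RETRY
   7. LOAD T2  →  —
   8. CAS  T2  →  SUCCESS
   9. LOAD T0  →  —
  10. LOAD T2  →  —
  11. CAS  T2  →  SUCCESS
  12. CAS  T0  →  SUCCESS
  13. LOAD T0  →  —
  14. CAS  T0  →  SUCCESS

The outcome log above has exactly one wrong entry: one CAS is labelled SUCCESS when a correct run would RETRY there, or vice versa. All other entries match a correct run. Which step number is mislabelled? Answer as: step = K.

step = 12

Re-executing:
step 1: T1 LOAD ⇒ load; ctr=2 reg=2
step 2: T0 LOAD ⇒ load; ctr=2 reg=2
step 3: T1 CAS ⇒ ok; ctr=3 reg=2
step 4: T1 LOAD ⇒ load; ctr=3 reg=3
step 5: T1 CAS ⇒ ok; ctr=4 reg=3
step 6: T0 CAS ⇒ retry; ctr=4 reg=2
step 7: T2 LOAD ⇒ load; ctr=4 reg=4
step 8: T2 CAS ⇒ ok; ctr=5 reg=4
step 9: T0 LOAD ⇒ load; ctr=5 reg=5
step 10: T2 LOAD ⇒ load; ctr=5 reg=5
step 11: T2 CAS ⇒ ok; ctr=6 reg=5
step 12: T0 CAS ⇒ retry; ctr=6 reg=5
step 13: T0 LOAD ⇒ load; ctr=6 reg=6
step 14: T0 CAS ⇒ ok; ctr=7 reg=6
Flip is step 12.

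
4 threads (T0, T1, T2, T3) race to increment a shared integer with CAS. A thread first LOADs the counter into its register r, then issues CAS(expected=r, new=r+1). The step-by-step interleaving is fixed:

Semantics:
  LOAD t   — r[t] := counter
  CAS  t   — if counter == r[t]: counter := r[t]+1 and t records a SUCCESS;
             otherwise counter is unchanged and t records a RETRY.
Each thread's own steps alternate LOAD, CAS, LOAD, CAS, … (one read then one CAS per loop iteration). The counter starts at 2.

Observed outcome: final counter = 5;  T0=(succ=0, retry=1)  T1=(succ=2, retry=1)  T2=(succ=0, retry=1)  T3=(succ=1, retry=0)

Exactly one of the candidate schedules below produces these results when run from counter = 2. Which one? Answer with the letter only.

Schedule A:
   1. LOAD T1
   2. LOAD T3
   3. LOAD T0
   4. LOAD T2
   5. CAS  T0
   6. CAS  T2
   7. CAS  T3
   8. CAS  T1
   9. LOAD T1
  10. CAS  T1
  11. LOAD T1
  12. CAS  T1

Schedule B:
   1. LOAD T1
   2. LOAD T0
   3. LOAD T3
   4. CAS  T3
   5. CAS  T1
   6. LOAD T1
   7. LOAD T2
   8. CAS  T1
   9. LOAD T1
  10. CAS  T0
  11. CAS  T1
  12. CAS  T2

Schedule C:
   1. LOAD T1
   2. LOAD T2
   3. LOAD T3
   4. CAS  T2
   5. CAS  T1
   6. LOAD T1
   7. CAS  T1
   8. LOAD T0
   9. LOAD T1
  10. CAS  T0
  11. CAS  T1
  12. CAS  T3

B

Simulating candidate B:
T1 LOAD — after: cnt=2, r=2 — load
T0 LOAD — after: cnt=2, r=2 — load
T3 LOAD — after: cnt=2, r=2 — load
T3 CAS — after: cnt=3, r=2 — ok
T1 CAS — after: cnt=3, r=2 — retry
T1 LOAD — after: cnt=3, r=3 — load
T2 LOAD — after: cnt=3, r=3 — load
T1 CAS — after: cnt=4, r=3 — ok
T1 LOAD — after: cnt=4, r=4 — load
T0 CAS — after: cnt=4, r=2 — retry
T1 CAS — after: cnt=5, r=4 — ok
T2 CAS — after: cnt=5, r=3 — retry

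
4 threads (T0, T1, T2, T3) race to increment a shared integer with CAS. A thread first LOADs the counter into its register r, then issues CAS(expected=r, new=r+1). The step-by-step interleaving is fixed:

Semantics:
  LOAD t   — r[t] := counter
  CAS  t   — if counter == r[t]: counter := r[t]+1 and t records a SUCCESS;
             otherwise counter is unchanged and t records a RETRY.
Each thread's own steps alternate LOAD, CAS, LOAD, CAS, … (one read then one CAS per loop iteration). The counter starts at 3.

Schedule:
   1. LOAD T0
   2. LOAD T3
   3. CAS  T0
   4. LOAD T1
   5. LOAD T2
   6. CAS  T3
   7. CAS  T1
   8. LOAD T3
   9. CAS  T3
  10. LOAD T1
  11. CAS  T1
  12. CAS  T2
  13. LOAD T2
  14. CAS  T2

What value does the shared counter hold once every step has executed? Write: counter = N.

   1) LOAD T0:  M=3  r_T0=3
   2) LOAD T3:  M=3  r_T3=3
   3) CAS  T0:  M=4  r_T0=3 ✓
   4) LOAD T1:  M=4  r_T1=4
   5) LOAD T2:  M=4  r_T2=4
   6) CAS  T3:  M=4  r_T3=3 ✗
   7) CAS  T1:  M=5  r_T1=4 ✓
   8) LOAD T3:  M=5  r_T3=5
   9) CAS  T3:  M=6  r_T3=5 ✓
  10) LOAD T1:  M=6  r_T1=6
  11) CAS  T1:  M=7  r_T1=6 ✓
  12) CAS  T2:  M=7  r_T2=4 ✗
  13) LOAD T2:  M=7  r_T2=7
  14) CAS  T2:  M=8  r_T2=7 ✓

counter = 8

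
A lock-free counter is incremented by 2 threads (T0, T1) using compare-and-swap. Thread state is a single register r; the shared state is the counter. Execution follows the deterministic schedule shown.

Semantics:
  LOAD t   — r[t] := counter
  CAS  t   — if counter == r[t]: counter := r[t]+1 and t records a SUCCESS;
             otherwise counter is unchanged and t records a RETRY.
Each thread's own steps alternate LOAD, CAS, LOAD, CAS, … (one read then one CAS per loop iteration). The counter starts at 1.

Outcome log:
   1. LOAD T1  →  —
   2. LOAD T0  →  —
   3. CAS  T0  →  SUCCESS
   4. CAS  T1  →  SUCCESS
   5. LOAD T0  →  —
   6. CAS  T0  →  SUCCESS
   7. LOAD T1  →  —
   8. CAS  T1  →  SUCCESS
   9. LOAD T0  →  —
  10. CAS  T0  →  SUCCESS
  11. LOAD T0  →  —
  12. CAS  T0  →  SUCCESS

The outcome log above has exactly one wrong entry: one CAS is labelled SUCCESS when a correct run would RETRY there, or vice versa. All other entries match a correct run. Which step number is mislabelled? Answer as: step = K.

Correct run:
1. LOAD T1 → mem=1 r[T1]=1 [LOAD]
2. LOAD T0 → mem=1 r[T0]=1 [LOAD]
3. CAS T0 → mem=2 r[T0]=1 [OK]
4. CAS T1 → mem=2 r[T1]=1 [RETRY]
5. LOAD T0 → mem=2 r[T0]=2 [LOAD]
6. CAS T0 → mem=3 r[T0]=2 [OK]
7. LOAD T1 → mem=3 r[T1]=3 [LOAD]
8. CAS T1 → mem=4 r[T1]=3 [OK]
9. LOAD T0 → mem=4 r[T0]=4 [LOAD]
10. CAS T0 → mem=5 r[T0]=4 [OK]
11. LOAD T0 → mem=5 r[T0]=5 [LOAD]
12. CAS T0 → mem=6 r[T0]=5 [OK]
Mismatch at 4.

step = 4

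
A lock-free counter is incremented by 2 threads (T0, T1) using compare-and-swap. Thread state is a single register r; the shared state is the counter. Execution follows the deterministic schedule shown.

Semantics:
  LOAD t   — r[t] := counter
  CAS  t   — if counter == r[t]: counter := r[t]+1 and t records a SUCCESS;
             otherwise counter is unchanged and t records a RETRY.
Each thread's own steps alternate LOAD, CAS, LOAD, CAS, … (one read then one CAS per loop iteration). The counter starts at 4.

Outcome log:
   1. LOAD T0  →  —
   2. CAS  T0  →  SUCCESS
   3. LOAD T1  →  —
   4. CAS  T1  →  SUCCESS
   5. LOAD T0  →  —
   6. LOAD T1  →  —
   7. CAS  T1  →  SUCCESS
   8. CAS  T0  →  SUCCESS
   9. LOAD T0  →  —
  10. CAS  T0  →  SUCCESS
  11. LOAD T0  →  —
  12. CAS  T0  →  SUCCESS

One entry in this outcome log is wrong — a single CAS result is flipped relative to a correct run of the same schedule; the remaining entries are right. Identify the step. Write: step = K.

step = 8

Re-executing:
   1) LOAD T0:  M=4  r_T0=4
   2) CAS  T0:  M=5  r_T0=4 ✓
   3) LOAD T1:  M=5  r_T1=5
   4) CAS  T1:  M=6  r_T1=5 ✓
   5) LOAD T0:  M=6  r_T0=6
   6) LOAD T1:  M=6  r_T1=6
   7) CAS  T1:  M=7  r_T1=6 ✓
   8) CAS  T0:  M=7  r_T0=6 ✗
   9) LOAD T0:  M=7  r_T0=7
  10) CAS  T0:  M=8  r_T0=7 ✓
  11) LOAD T0:  M=8  r_T0=8
  12) CAS  T0:  M=9  r_T0=8 ✓
Mismatch at 8.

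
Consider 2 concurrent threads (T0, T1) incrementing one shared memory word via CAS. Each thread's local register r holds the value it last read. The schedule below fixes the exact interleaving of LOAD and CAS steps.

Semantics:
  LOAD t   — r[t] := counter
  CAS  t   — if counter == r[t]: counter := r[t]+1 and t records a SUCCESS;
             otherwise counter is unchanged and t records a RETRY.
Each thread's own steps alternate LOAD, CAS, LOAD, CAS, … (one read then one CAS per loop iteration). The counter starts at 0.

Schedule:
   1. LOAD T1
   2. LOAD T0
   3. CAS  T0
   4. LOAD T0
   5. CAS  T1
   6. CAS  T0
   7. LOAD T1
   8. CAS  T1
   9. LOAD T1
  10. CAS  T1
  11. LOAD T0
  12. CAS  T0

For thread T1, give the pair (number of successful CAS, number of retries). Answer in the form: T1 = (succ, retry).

step 1: T1 LOAD ⇒ load; ctr=0 reg=0
step 2: T0 LOAD ⇒ load; ctr=0 reg=0
step 3: T0 CAS ⇒ ok; ctr=1 reg=0
step 4: T0 LOAD ⇒ load; ctr=1 reg=1
step 5: T1 CAS ⇒ retry; ctr=1 reg=0
step 6: T0 CAS ⇒ ok; ctr=2 reg=1
step 7: T1 LOAD ⇒ load; ctr=2 reg=2
step 8: T1 CAS ⇒ ok; ctr=3 reg=2
step 9: T1 LOAD ⇒ load; ctr=3 reg=3
step 10: T1 CAS ⇒ ok; ctr=4 reg=3
step 11: T0 LOAD ⇒ load; ctr=4 reg=4
step 12: T0 CAS ⇒ ok; ctr=5 reg=4

T1 = (2, 1)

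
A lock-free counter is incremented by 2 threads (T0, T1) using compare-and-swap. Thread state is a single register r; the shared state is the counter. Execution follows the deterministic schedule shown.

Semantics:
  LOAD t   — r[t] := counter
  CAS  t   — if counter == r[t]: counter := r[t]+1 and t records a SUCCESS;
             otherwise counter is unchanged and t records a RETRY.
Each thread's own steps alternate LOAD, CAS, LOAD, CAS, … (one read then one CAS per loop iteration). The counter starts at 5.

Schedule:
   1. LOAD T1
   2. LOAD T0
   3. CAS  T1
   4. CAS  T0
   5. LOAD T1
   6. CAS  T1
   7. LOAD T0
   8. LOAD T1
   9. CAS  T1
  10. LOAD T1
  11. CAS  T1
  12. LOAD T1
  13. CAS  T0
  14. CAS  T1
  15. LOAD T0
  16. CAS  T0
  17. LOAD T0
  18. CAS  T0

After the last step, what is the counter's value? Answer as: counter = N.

counter = 12

[1] T1.load  rd  (counter 5, T1.r 5)
[2] T0.load  rd  (counter 5, T0.r 5)
[3] T1.cas  hit  (counter 6, T1.r 5)
[4] T0.cas  miss  (counter 6, T0.r 5)
[5] T1.load  rd  (counter 6, T1.r 6)
[6] T1.cas  hit  (counter 7, T1.r 6)
[7] T0.load  rd  (counter 7, T0.r 7)
[8] T1.load  rd  (counter 7, T1.r 7)
[9] T1.cas  hit  (counter 8, T1.r 7)
[10] T1.load  rd  (counter 8, T1.r 8)
[11] T1.cas  hit  (counter 9, T1.r 8)
[12] T1.load  rd  (counter 9, T1.r 9)
[13] T0.cas  miss  (counter 9, T0.r 7)
[14] T1.cas  hit  (counter 10, T1.r 9)
[15] T0.load  rd  (counter 10, T0.r 10)
[16] T0.cas  hit  (counter 11, T0.r 10)
[17] T0.load  rd  (counter 11, T0.r 11)
[18] T0.cas  hit  (counter 12, T0.r 11)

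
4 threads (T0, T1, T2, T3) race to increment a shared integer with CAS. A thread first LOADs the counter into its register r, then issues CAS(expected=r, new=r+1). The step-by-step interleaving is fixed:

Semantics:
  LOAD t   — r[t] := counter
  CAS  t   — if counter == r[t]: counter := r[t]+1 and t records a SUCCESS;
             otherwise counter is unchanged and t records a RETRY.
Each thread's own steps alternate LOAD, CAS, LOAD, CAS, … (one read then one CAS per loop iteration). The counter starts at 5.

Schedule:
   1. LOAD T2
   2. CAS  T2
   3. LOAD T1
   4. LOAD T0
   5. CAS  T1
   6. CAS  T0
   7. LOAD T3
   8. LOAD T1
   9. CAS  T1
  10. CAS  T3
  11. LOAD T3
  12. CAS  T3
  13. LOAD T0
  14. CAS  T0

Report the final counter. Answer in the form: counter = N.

[1] T2.load  rd  (counter 5, T2.r 5)
[2] T2.cas  hit  (counter 6, T2.r 5)
[3] T1.load  rd  (counter 6, T1.r 6)
[4] T0.load  rd  (counter 6, T0.r 6)
[5] T1.cas  hit  (counter 7, T1.r 6)
[6] T0.cas  miss  (counter 7, T0.r 6)
[7] T3.load  rd  (counter 7, T3.r 7)
[8] T1.load  rd  (counter 7, T1.r 7)
[9] T1.cas  hit  (counter 8, T1.r 7)
[10] T3.cas  miss  (counter 8, T3.r 7)
[11] T3.load  rd  (counter 8, T3.r 8)
[12] T3.cas  hit  (counter 9, T3.r 8)
[13] T0.load  rd  (counter 9, T0.r 9)
[14] T0.cas  hit  (counter 10, T0.r 9)

counter = 10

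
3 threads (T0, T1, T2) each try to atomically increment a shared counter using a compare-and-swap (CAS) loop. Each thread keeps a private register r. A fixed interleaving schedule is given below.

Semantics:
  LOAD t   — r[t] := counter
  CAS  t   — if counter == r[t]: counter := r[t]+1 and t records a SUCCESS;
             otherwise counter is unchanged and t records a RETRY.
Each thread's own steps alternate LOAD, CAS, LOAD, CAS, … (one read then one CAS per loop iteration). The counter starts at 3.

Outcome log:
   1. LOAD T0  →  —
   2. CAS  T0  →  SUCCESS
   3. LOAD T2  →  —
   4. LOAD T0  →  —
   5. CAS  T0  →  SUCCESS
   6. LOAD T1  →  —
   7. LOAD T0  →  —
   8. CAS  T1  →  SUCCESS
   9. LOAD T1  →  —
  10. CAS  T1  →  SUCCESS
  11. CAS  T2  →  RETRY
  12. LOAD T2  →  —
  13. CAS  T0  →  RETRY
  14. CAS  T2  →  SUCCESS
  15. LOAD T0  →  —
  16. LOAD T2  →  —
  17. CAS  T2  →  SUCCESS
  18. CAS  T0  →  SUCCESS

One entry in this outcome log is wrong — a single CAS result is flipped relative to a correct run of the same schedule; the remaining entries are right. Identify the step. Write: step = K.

Re-executing:
T0 LOAD — after: cnt=3, r=3 — load
T0 CAS — after: cnt=4, r=3 — ok
T2 LOAD — after: cnt=4, r=4 — load
T0 LOAD — after: cnt=4, r=4 — load
T0 CAS — after: cnt=5, r=4 — ok
T1 LOAD — after: cnt=5, r=5 — load
T0 LOAD — after: cnt=5, r=5 — load
T1 CAS — after: cnt=6, r=5 — ok
T1 LOAD — after: cnt=6, r=6 — load
T1 CAS — after: cnt=7, r=6 — ok
T2 CAS — after: cnt=7, r=4 — retry
T2 LOAD — after: cnt=7, r=7 — load
T0 CAS — after: cnt=7, r=5 — retry
T2 CAS — after: cnt=8, r=7 — ok
T0 LOAD — after: cnt=8, r=8 — load
T2 LOAD — after: cnt=8, r=8 — load
T2 CAS — after: cnt=9, r=8 — ok
T0 CAS — after: cnt=9, r=8 — retry
Mismatch at 18.

step = 18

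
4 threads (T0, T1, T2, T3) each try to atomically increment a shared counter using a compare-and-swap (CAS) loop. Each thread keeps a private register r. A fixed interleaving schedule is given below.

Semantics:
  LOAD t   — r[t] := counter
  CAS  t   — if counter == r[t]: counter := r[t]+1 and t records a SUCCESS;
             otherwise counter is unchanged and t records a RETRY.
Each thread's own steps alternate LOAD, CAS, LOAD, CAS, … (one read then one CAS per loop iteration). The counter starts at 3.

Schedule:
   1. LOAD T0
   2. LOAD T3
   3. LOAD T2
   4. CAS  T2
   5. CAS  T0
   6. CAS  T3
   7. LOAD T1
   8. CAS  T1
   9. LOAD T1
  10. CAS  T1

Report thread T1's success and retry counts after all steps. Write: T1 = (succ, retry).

[1] T0.load  rd  (counter 3, T0.r 3)
[2] T3.load  rd  (counter 3, T3.r 3)
[3] T2.load  rd  (counter 3, T2.r 3)
[4] T2.cas  hit  (counter 4, T2.r 3)
[5] T0.cas  miss  (counter 4, T0.r 3)
[6] T3.cas  miss  (counter 4, T3.r 3)
[7] T1.load  rd  (counter 4, T1.r 4)
[8] T1.cas  hit  (counter 5, T1.r 4)
[9] T1.load  rd  (counter 5, T1.r 5)
[10] T1.cas  hit  (counter 6, T1.r 5)

T1 = (2, 0)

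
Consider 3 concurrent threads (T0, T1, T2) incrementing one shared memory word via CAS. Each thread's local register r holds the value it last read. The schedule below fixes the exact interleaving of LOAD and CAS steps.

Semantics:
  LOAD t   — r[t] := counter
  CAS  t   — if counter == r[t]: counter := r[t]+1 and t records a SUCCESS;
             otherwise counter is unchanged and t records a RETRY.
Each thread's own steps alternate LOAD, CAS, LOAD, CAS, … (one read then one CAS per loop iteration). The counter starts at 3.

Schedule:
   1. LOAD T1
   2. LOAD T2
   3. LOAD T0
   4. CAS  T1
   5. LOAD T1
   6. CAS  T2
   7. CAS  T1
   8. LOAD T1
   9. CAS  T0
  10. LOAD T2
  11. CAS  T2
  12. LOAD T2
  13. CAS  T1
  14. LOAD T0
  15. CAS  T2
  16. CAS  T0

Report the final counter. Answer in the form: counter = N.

counter = 7

#1 T1 reads 3
#2 T2 reads 3
#3 T0 reads 3
#4 T1 CAS(3→4) writes; counter now 4
#5 T1 reads 4
#6 T2 CAS(3→4) fails; counter now 4
#7 T1 CAS(4→5) writes; counter now 5
#8 T1 reads 5
#9 T0 CAS(3→4) fails; counter now 5
#10 T2 reads 5
#11 T2 CAS(5→6) writes; counter now 6
#12 T2 reads 6
#13 T1 CAS(5→6) fails; counter now 6
#14 T0 reads 6
#15 T2 CAS(6→7) writes; counter now 7
#16 T0 CAS(6→7) fails; counter now 7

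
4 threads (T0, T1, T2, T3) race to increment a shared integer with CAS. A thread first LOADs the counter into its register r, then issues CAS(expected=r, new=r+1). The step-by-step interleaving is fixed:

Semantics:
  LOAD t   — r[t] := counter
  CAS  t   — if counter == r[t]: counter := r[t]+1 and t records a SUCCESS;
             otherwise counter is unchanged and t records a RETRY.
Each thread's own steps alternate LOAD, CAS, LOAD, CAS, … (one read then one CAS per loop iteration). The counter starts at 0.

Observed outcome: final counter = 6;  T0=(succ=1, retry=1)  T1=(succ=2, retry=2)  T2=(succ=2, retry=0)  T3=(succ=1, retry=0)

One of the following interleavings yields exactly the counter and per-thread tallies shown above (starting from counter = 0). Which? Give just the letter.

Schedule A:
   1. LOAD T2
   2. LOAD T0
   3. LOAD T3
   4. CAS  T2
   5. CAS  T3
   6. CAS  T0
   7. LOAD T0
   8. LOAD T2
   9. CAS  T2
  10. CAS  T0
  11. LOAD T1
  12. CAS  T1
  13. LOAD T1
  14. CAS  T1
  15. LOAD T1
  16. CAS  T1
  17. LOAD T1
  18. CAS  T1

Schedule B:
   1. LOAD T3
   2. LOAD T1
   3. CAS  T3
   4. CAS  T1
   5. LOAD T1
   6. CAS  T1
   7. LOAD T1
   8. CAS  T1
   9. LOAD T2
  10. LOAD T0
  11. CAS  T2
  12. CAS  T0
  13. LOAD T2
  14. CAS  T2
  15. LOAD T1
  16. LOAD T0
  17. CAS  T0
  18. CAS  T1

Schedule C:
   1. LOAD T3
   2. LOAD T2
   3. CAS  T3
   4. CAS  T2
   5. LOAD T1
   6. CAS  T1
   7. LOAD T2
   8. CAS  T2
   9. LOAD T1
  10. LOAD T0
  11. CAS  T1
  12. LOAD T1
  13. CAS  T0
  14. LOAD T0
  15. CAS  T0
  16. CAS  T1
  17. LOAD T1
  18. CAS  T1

Tracing schedule B:
   1) LOAD T3:  M=0  r_T3=0
   2) LOAD T1:  M=0  r_T1=0
   3) CAS  T3:  M=1  r_T3=0 ✓
   4) CAS  T1:  M=1  r_T1=0 ✗
   5) LOAD T1:  M=1  r_T1=1
   6) CAS  T1:  M=2  r_T1=1 ✓
   7) LOAD T1:  M=2  r_T1=2
   8) CAS  T1:  M=3  r_T1=2 ✓
   9) LOAD T2:  M=3  r_T2=3
  10) LOAD T0:  M=3  r_T0=3
  11) CAS  T2:  M=4  r_T2=3 ✓
  12) CAS  T0:  M=4  r_T0=3 ✗
  13) LOAD T2:  M=4  r_T2=4
  14) CAS  T2:  M=5  r_T2=4 ✓
  15) LOAD T1:  M=5  r_T1=5
  16) LOAD T0:  M=5  r_T0=5
  17) CAS  T0:  M=6  r_T0=5 ✓
  18) CAS  T1:  M=6  r_T1=5 ✗

B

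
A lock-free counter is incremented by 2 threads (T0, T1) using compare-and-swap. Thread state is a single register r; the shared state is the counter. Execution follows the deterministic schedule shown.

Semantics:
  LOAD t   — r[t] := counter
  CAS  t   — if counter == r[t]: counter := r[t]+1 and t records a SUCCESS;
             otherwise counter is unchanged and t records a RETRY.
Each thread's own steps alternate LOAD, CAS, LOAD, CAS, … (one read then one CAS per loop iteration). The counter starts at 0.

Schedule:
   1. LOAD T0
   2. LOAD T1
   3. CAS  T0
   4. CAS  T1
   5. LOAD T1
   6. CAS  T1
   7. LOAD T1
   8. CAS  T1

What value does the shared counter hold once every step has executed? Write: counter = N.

step 1: T0 LOAD ⇒ load; ctr=0 reg=0
step 2: T1 LOAD ⇒ load; ctr=0 reg=0
step 3: T0 CAS ⇒ ok; ctr=1 reg=0
step 4: T1 CAS ⇒ retry; ctr=1 reg=0
step 5: T1 LOAD ⇒ load; ctr=1 reg=1
step 6: T1 CAS ⇒ ok; ctr=2 reg=1
step 7: T1 LOAD ⇒ load; ctr=2 reg=2
step 8: T1 CAS ⇒ ok; ctr=3 reg=2

counter = 3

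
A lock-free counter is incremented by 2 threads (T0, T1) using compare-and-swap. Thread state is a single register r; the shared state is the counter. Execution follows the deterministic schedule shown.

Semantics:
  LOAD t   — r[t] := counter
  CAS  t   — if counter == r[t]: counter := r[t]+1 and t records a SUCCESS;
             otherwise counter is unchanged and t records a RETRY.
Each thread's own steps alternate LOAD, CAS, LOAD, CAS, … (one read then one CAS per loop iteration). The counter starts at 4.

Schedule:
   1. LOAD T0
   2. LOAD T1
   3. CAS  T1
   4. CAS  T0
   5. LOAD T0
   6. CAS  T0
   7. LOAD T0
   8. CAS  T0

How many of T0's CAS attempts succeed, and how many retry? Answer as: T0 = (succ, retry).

#1 T0 reads 4
#2 T1 reads 4
#3 T1 CAS(4→5) writes; counter now 5
#4 T0 CAS(4→5) fails; counter now 5
#5 T0 reads 5
#6 T0 CAS(5→6) writes; counter now 6
#7 T0 reads 6
#8 T0 CAS(6→7) writes; counter now 7

T0 = (2, 1)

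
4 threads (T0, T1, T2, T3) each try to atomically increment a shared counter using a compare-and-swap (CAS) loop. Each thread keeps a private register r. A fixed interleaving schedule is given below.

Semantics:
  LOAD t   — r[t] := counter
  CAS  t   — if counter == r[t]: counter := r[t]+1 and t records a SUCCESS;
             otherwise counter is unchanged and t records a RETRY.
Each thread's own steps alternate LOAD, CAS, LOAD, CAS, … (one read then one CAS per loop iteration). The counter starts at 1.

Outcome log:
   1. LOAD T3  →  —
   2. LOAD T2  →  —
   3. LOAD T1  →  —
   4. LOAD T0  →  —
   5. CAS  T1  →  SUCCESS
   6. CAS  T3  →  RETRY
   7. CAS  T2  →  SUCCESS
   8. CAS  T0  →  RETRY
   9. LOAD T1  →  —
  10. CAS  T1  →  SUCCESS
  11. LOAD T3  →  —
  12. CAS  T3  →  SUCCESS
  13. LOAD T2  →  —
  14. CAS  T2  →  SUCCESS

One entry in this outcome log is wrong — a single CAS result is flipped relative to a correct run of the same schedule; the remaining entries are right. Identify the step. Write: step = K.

step = 7

Correct run:
step 1: T3 LOAD ⇒ load; ctr=1 reg=1
step 2: T2 LOAD ⇒ load; ctr=1 reg=1
step 3: T1 LOAD ⇒ load; ctr=1 reg=1
step 4: T0 LOAD ⇒ load; ctr=1 reg=1
step 5: T1 CAS ⇒ ok; ctr=2 reg=1
step 6: T3 CAS ⇒ retry; ctr=2 reg=1
step 7: T2 CAS ⇒ retry; ctr=2 reg=1
step 8: T0 CAS ⇒ retry; ctr=2 reg=1
step 9: T1 LOAD ⇒ load; ctr=2 reg=2
step 10: T1 CAS ⇒ ok; ctr=3 reg=2
step 11: T3 LOAD ⇒ load; ctr=3 reg=3
step 12: T3 CAS ⇒ ok; ctr=4 reg=3
step 13: T2 LOAD ⇒ load; ctr=4 reg=4
step 14: T2 CAS ⇒ ok; ctr=5 reg=4
Log disagrees first at step 7.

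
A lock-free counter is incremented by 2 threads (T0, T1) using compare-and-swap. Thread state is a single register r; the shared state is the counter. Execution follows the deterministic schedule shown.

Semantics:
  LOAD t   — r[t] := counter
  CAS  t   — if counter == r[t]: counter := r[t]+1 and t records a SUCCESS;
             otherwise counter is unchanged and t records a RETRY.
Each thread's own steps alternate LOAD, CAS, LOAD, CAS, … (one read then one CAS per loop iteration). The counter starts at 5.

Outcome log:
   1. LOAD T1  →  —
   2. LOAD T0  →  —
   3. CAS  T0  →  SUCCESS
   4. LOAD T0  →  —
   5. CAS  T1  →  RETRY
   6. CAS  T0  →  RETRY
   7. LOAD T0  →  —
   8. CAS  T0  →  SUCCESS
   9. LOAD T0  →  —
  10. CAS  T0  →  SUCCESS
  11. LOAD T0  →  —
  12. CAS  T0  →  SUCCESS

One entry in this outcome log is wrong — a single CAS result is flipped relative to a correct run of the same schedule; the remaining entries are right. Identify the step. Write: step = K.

Re-executing:
#1 T1 reads 5
#2 T0 reads 5
#3 T0 CAS(5→6) writes; counter now 6
#4 T0 reads 6
#5 T1 CAS(5→6) fails; counter now 6
#6 T0 CAS(6→7) writes; counter now 7
#7 T0 reads 7
#8 T0 CAS(7→8) writes; counter now 8
#9 T0 reads 8
#10 T0 CAS(8→9) writes; counter now 9
#11 T0 reads 9
#12 T0 CAS(9→10) writes; counter now 10
Flip is step 6.

step = 6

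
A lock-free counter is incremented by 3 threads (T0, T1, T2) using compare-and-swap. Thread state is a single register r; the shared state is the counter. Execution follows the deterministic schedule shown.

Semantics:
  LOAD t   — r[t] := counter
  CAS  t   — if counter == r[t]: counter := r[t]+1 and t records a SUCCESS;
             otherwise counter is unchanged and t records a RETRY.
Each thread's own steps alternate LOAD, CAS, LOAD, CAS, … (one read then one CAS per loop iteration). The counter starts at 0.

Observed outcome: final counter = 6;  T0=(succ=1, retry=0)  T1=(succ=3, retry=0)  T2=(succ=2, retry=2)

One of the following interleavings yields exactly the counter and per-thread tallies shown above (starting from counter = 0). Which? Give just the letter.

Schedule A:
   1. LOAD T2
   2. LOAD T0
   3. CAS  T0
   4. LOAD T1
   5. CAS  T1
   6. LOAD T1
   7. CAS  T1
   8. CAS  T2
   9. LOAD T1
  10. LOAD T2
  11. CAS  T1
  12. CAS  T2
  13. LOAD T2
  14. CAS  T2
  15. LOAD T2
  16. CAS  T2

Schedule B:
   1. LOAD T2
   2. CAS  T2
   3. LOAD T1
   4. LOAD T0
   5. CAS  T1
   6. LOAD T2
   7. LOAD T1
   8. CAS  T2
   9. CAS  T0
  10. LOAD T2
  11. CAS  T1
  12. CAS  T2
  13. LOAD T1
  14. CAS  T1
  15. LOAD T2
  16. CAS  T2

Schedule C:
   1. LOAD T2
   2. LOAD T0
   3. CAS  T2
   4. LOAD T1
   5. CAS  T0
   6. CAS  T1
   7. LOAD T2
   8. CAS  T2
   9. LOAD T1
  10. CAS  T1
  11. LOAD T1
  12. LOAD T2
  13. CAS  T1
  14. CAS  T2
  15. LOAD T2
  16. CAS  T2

Tracing schedule A:
   1) LOAD T2:  M=0  r_T2=0
   2) LOAD T0:  M=0  r_T0=0
   3) CAS  T0:  M=1  r_T0=0 ✓
   4) LOAD T1:  M=1  r_T1=1
   5) CAS  T1:  M=2  r_T1=1 ✓
   6) LOAD T1:  M=2  r_T1=2
   7) CAS  T1:  M=3  r_T1=2 ✓
   8) CAS  T2:  M=3  r_T2=0 ✗
   9) LOAD T1:  M=3  r_T1=3
  10) LOAD T2:  M=3  r_T2=3
  11) CAS  T1:  M=4  r_T1=3 ✓
  12) CAS  T2:  M=4  r_T2=3 ✗
  13) LOAD T2:  M=4  r_T2=4
  14) CAS  T2:  M=5  r_T2=4 ✓
  15) LOAD T2:  M=5  r_T2=5
  16) CAS  T2:  M=6  r_T2=5 ✓

A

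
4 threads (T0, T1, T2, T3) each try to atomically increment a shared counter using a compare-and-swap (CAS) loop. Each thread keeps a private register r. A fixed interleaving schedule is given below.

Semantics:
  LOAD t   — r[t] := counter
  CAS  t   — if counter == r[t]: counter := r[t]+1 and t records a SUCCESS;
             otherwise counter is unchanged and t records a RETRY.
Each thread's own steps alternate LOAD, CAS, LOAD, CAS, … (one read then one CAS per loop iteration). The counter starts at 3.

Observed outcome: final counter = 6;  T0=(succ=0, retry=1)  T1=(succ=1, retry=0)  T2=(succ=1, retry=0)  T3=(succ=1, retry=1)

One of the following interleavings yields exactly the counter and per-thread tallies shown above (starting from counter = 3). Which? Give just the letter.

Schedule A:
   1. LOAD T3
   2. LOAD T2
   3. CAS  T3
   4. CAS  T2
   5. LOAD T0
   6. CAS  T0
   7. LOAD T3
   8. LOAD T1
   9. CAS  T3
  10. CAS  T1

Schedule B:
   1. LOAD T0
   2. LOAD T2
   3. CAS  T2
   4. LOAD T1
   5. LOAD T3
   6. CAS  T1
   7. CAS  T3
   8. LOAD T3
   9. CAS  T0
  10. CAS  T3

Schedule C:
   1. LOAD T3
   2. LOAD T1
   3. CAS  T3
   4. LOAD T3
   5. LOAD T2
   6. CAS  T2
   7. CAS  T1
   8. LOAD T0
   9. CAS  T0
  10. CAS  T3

Run B:
   1) LOAD T0:  M=3  r_T0=3
   2) LOAD T2:  M=3  r_T2=3
   3) CAS  T2:  M=4  r_T2=3 ✓
   4) LOAD T1:  M=4  r_T1=4
   5) LOAD T3:  M=4  r_T3=4
   6) CAS  T1:  M=5  r_T1=4 ✓
   7) CAS  T3:  M=5  r_T3=4 ✗
   8) LOAD T3:  M=5  r_T3=5
   9) CAS  T0:  M=5  r_T0=3 ✗
  10) CAS  T3:  M=6  r_T3=5 ✓

B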